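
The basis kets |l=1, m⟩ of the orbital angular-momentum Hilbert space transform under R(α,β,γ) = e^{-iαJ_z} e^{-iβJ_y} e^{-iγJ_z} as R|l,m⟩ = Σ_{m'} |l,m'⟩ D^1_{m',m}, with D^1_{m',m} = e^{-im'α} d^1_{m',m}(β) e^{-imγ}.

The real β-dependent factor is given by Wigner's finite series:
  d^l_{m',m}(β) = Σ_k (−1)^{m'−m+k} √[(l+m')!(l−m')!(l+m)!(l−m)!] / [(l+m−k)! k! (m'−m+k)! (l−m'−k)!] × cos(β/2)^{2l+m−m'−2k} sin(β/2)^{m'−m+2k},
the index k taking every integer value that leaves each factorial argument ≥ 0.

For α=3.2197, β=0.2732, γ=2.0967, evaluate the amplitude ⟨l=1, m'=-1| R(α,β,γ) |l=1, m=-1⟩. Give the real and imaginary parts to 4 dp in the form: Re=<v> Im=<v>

Re=0.5574 Im=-0.8078

First d^1_{-1,-1}(β=0.2732), then the phase factors e^{-i(-1)α} and e^{-i(-1)γ}:
c=cos(0.2732/2)=0.990685, s=sin(0.2732/2)=0.136176; N=√[1·2·1·2]=2.000000
k∈{0} keeps every argument non-negative
  k=0: (−1)^0·2.0000/(2)·0.9907^2·0.1362^0 = +0.981456
d^1_{-1,-1}(0.2732) = +0.981456
Attach z-rotation phases: D = e^{-i(-1)(3.2197)}·(+0.981456)·e^{-i(-1)(2.0967)} = +0.557416-0.807801i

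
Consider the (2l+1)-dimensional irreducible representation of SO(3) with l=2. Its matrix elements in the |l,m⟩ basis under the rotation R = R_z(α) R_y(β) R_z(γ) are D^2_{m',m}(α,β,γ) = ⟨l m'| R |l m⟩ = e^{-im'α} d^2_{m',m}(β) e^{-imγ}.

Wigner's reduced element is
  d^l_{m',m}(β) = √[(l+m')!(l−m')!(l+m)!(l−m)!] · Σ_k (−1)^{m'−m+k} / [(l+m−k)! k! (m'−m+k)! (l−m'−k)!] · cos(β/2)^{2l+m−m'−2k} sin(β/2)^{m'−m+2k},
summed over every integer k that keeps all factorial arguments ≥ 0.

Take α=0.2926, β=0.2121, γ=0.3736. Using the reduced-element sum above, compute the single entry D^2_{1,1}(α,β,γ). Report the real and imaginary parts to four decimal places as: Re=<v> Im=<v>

Re=0.7425 Im=-0.5837

First d^2_{1,1}(β=0.2121), then the phase factors e^{-i(1)α} and e^{-i(1)γ}:
With c≡cos(β/2)=0.994382 and s≡sin(β/2)=0.105851, N=[6·1·6·1]^{1/2}=6.000000
k∈{0,1} keeps every argument non-negative
  k=0: (−1)^0·6.0000/(6)·0.9944^4·0.1059^0 = +0.977717
  k=1: (−1)^1·6.0000/(2)·0.9944^2·0.1059^2 = -0.033237
d^2_{1,1}(0.2121) = +0.977717 -0.033237 = +0.944480
D = (+0.957497-0.288443i)·(+0.944480)·(+0.931019-0.364969i) = +0.742527-0.583691i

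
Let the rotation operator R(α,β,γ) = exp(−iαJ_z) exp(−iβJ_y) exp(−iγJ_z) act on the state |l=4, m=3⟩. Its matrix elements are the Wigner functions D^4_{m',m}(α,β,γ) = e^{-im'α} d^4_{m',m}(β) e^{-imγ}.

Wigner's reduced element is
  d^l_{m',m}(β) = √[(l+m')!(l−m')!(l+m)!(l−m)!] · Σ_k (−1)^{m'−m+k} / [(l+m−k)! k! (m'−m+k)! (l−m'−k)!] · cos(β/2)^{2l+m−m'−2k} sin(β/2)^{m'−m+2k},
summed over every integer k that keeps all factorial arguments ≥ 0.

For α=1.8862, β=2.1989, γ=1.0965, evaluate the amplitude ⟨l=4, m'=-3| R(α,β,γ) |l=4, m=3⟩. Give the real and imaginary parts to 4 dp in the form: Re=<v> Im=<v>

Re=-0.2327 Im=0.2268

D^4_{-3,3}(1.8862,2.1989,1.0965) = e^{-i·-3·1.8862}·d^4_{-3,3}(2.1989)·e^{-i·3·1.0965}. Compute d first:
With c≡cos(β/2)=0.454086 and s≡sin(β/2)=0.890958, N=[1·5040·5040·1]^{1/2}=5040.000000
k∈{6,7} keeps every argument non-negative
  k=6: (−1)^0·5040.0000/(720)·0.4541^2·0.8910^6 = +0.721967
  k=7: (−1)^1·5040.0000/(5040)·0.4541^0·0.8910^8 = -0.397061
d^4_{-3,3}(2.1989) = +0.721967 -0.397061 = +0.324906
D = (+0.811206-0.584761i)·(+0.324906)·(-0.989082+0.147369i) = -0.232689+0.226759i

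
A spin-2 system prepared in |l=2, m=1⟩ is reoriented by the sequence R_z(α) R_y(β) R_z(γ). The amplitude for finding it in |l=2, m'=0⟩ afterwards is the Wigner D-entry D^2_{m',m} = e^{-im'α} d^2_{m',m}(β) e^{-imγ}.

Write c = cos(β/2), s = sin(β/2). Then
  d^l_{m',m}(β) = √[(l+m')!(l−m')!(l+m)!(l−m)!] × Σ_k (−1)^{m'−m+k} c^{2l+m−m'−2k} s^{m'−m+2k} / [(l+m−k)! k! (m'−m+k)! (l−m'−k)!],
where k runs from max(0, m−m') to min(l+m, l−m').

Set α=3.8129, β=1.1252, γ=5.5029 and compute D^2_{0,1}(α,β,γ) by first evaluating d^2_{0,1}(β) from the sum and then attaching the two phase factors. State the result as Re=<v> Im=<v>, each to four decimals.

Split into d^2_{0,1}(β=1.1252) × two z-phases.
Half-angle: c=0.845871, s=0.533387. N=√(2·2·6·1)=4.898979
k∈{1,2} keeps every argument non-negative
  k=1: (−1)^0·4.8990/(2)·0.8459^3·0.5334^1 = +0.790735
  k=2: (−1)^1·4.8990/(2)·0.8459^1·0.5334^3 = -0.314418
d^2_{0,1}(1.1252) = +0.790735 -0.314418 = +0.476317
D = (+1.000000+0.000000i)·(+0.476317)·(+0.710713+0.703482i) = +0.338524+0.335080i

Re=0.3385 Im=0.3351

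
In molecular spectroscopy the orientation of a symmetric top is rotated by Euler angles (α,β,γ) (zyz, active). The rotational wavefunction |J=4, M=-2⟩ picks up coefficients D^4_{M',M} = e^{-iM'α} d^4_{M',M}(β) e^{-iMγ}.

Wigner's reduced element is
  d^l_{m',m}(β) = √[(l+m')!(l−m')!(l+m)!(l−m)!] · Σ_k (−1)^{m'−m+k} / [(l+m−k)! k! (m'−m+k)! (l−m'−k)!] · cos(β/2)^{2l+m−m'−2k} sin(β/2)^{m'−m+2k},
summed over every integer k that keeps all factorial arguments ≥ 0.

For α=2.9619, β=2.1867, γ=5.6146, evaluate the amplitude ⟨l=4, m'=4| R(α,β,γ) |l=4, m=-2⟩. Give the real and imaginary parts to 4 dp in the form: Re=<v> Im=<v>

Re=0.4469 Im=-0.3180

First d^4_{4,-2}(β=2.1867), then the phase factors e^{-i(4)α} and e^{-i(-2)γ}:
With c≡cos(β/2)=0.459513 and s≡sin(β/2)=0.888171, N=[40320·1·2·720]^{1/2}=7619.763776
k: max(0,(-2)−(4))=0 … min(4+(-2),4−(4))=0
  k=0: (−1)^6·7619.7638/(1440)·0.4595^2·0.8882^6 = +0.548472
d^4_{4,-2}(2.1867) = +0.548472
D = (+0.752616+0.658460i)·(+0.548472)·(+0.231506-0.972833i) = +0.446899-0.317967i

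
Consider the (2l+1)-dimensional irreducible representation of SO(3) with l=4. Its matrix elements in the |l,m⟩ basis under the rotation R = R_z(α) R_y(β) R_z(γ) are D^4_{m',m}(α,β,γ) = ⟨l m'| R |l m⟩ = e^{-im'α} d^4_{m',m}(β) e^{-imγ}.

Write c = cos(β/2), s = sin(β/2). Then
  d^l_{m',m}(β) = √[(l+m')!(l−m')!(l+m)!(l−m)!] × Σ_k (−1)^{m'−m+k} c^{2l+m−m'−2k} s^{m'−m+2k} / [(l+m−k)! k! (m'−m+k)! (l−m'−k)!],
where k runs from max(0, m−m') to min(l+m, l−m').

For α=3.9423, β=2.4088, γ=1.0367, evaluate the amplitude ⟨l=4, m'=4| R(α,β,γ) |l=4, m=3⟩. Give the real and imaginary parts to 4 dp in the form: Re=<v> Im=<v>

Re=-0.0020 Im=0.0001

Split into d^4_{4,3}(β=2.4088) × two z-phases.
With c≡cos(β/2)=0.358253 and s≡sin(β/2)=0.933624, N=[40320·1·5040·1]^{1/2}=14255.272709
k: max(0,(3)−(4))=0 … min(4+(3),4−(4))=0
  k=0: (−1)^1·14255.2727/(5040)·0.3583^7·0.9336^1 = -0.002000
d^4_{4,3}(2.4088) = -0.002000
Attach z-rotation phases: D = e^{-i(4)(3.9423)}·(-0.002000)·e^{-i(3)(1.0367)} = -0.001999+0.000059i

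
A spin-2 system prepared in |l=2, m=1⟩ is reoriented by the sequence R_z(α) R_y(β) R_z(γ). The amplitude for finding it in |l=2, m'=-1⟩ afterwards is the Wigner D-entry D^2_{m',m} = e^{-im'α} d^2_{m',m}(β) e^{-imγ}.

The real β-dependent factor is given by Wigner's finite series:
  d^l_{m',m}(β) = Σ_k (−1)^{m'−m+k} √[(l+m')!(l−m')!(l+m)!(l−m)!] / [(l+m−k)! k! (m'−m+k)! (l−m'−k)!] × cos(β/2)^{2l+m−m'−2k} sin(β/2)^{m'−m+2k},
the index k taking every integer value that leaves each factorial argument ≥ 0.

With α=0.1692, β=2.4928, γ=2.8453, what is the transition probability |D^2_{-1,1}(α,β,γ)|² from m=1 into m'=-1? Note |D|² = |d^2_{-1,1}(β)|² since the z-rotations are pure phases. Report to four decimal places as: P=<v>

Split into d^2_{-1,1}(β=2.4928) × two z-phases.
With c≡cos(β/2)=0.318737 and s≡sin(β/2)=0.947843, N=[1·6·6·1]^{1/2}=6.000000
Admissible k: 2..3 (factorial args all ≥0)
  k=2: (−1)^0·6.0000/(2)·0.3187^2·0.9478^2 = +0.273816
  k=3: (−1)^1·6.0000/(6)·0.3187^0·0.9478^4 = -0.807135
d^2_{-1,1}(2.4928) = +0.273816 -0.807135 = -0.533319
|D^2_{-1,1}|² = |d^2_{-1,1}(β)|² = (-0.533319)² = 0.284429 (the z-rotation phases have unit modulus)

P=0.2844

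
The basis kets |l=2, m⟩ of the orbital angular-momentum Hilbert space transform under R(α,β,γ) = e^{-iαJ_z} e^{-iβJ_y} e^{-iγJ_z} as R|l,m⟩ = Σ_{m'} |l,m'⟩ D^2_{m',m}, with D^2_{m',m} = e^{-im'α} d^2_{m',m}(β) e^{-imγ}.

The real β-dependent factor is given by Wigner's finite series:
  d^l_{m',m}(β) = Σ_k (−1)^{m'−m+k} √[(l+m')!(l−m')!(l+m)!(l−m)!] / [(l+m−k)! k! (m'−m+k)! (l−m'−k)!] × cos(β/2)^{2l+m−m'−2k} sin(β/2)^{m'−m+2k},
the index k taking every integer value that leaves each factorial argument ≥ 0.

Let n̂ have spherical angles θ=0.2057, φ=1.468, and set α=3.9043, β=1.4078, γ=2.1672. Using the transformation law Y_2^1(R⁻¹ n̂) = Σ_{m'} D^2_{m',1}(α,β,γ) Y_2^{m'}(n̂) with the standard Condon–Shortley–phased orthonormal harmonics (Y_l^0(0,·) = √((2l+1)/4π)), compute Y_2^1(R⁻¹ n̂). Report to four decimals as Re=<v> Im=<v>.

Re=-0.0019 Im=-0.0037

Need the full column D^2_{m',1} for m'=−2..2 at α=3.9043, β=1.4078, γ=2.1672.
cos(β/2)=0.762324, sin(β/2)=0.647196
d^2_{-2,1}: single k=3 term ⇒ +0.413310;  D = +0.331073-0.247419i
d^2_{-1,1}: k∈[2..3] ⇒ +0.730250 -0.175446 = +0.554804;  D = -0.091841+0.547150i
d^2_{0,1}: k∈[1..2] ⇒ +0.702312 -0.506200 = +0.196112;  D = -0.110150-0.162255i
d^2_{1,1}: k∈[0..1] ⇒ +0.337721 -0.730250 = -0.392529;  D = -0.383767-0.082473i
d^2_{2,1}: single k=0 term ⇒ -0.573435;  D = +0.488561-0.300227i
Y_2^{m'}(θ=0.2057,φ=1.468) and Σ D·Y over m':
  (+0.3311-0.2474i)·(-0.0158-0.0033i)  (-0.0918+0.5471i)·(+0.0159-0.1537i)  (-0.1102-0.1623i)·(+0.5913+0.0000i)  (-0.3838-0.0825i)·(-0.0159-0.1537i)  (+0.4886-0.3002i)·(-0.0158+0.0033i)
Y_2^1(R⁻¹ n̂) = -0.001863-0.003727i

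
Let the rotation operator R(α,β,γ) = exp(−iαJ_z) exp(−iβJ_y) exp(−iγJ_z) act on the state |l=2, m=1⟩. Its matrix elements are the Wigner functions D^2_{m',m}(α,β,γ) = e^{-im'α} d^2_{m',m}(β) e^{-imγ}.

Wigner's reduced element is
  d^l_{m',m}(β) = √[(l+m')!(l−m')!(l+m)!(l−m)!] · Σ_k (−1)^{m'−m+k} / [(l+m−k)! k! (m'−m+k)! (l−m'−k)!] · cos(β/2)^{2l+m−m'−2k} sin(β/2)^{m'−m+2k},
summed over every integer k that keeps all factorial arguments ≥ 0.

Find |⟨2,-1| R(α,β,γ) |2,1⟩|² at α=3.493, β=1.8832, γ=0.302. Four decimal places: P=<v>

First d^2_{-1,1}(β=1.8832), then the phase factors e^{-i(-1)α} and e^{-i(1)γ}:
c=cos(1.8832/2)=0.588495, s=sin(1.8832/2)=0.808501; N=√[1·6·6·1]=6.000000
k: max(0,(1)−(-1))=2 … min(2+(1),2−(-1))=3
  k=2: (−1)^0·6.0000/(2)·0.5885^2·0.8085^2 = +0.679153
  k=3: (−1)^1·6.0000/(6)·0.5885^0·0.8085^4 = -0.427289
d^2_{-1,1}(1.8832) = +0.679153 -0.427289 = +0.251864
|D^2_{-1,1}|² = |d^2_{-1,1}(β)|² = (+0.251864)² = 0.063436 (the z-rotation phases have unit modulus)

P=0.0634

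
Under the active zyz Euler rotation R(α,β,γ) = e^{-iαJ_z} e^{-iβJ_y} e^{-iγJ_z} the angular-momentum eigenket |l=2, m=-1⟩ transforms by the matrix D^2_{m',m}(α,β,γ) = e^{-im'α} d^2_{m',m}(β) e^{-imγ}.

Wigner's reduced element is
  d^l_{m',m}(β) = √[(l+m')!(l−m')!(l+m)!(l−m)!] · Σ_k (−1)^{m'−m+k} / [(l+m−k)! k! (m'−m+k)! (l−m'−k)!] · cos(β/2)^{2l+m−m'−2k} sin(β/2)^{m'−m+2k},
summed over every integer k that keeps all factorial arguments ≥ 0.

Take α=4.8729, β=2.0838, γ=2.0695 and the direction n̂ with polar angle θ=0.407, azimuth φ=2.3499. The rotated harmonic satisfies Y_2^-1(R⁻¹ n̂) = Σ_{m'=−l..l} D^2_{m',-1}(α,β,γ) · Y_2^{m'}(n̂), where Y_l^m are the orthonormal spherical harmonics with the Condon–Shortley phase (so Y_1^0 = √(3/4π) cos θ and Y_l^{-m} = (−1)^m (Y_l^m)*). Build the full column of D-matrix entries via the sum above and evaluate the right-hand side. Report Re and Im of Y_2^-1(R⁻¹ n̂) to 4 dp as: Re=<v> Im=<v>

Re=-0.0596 Im=0.3807

Need the full column D^2_{m',-1} for m'=−2..2 at α=4.8729, β=2.0838, γ=2.0695.
cos(β/2)=0.504581, sin(β/2)=0.863364
d^2_{-2,-1}: single k=1 term ⇒ +0.221828;  D = +0.162147-0.151380i
d^2_{-1,-1}: k∈[0..1] ⇒ +0.064822 -0.569339 = -0.504517;  D = -0.398807-0.309015i
d^2_{0,-1}: k∈[0..1] ⇒ -0.271683 +0.795406 = +0.523723;  D = -0.250490+0.459936i
d^2_{1,-1}: k∈[0..1] ⇒ +0.569339 -0.555619 = +0.013721;  D = -0.012943-0.004552i
d^2_{2,-1}: single k=0 term ⇒ -0.649446;  D = -0.114788+0.639221i
Y_2^{m'}(θ=0.407,φ=2.3499) and Σ D·Y over m':
  (+0.1621-0.1514i)·(-0.0008+0.0605i)  (-0.3988-0.3090i)·(-0.1973-0.1998i)  (-0.2505+0.4599i)·(+0.4825+0.0000i)  (-0.0129-0.0046i)·(+0.1973-0.1998i)  (-0.1148+0.6392i)·(-0.0008-0.0605i)
Y_2^-1(R⁻¹ n̂) = -0.059568+0.380674i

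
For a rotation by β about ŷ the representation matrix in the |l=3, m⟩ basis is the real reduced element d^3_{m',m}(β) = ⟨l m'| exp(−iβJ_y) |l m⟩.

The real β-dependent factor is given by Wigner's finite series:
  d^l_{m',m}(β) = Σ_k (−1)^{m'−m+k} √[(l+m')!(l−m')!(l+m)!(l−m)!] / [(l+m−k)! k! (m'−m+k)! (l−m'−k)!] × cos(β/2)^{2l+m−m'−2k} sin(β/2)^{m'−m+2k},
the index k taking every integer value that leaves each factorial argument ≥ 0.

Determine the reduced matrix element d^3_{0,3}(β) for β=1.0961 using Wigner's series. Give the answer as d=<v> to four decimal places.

d^3_{0,3}(β=1.0961) via Wigner's sum:
Half-angle: c=0.853542, s=0.521024. N=√(6·6·720·1)=160.996894
Admissible k: 3..3 (factorial args all ≥0)
  k=3: (−1)^0·160.9969/(36)·0.8535^3·0.5210^3 = +0.393335
d^3_{0,3}(1.0961) = +0.393335

d=0.3933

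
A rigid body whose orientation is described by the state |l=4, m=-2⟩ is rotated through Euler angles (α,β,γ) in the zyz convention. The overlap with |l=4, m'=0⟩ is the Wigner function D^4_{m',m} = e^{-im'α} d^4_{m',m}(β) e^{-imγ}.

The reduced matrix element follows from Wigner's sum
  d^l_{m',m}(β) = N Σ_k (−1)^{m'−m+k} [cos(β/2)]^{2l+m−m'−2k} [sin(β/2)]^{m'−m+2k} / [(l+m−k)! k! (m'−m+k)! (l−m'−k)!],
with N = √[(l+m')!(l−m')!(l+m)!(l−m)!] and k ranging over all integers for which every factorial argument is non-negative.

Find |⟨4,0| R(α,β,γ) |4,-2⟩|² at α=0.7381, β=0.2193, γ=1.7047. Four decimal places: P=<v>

P=0.0112

Split into d^4_{0,-2}(β=0.2193) × two z-phases.
With c≡cos(β/2)=0.993994 and s≡sin(β/2)=0.109430, N=[24·24·2·720]^{1/2}=910.735966
The bounds max(0,m−m')=0 and min(l+m,l−m')=2 give 3 terms
  k=0: (−1)^2·910.7360/(96)·0.9940^6·0.1094^2 = +0.109572
  k=1: (−1)^3·910.7360/(36)·0.9940^4·0.1094^4 = -0.003541
  k=2: (−1)^4·910.7360/(96)·0.9940^2·0.1094^6 = +0.000016
d^4_{0,-2}(0.2193) = +0.109572 -0.003541 +0.000016 = +0.106047
|D^4_{0,-2}|² = |d^4_{0,-2}(β)|² = (+0.106047)² = 0.011246 (the z-rotation phases have unit modulus)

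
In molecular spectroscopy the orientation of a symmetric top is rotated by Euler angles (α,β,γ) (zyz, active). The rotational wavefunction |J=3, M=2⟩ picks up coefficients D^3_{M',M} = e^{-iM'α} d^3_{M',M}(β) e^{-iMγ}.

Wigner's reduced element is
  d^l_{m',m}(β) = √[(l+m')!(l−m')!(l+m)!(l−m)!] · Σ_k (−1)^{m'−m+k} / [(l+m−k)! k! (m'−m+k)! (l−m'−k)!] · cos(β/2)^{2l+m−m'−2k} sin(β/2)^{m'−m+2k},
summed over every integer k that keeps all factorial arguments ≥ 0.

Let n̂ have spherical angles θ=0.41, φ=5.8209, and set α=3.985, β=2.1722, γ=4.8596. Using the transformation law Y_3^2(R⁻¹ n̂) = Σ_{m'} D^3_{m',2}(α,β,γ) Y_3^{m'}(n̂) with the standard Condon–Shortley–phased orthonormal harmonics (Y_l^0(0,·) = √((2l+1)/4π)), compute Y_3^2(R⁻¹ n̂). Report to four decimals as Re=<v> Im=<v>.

Need the full column D^3_{m',2} for m'=−3..3 at α=3.985, β=2.1722, γ=4.8596.
cos(β/2)=0.465940, sin(β/2)=0.884816
d^3_{-3,2}: single k=5 term ⇒ +0.618972;  D = -0.381944+0.487078i
d^3_{-2,2}: k∈[4..5] ⇒ +0.665338 -0.479865 = +0.185473;  D = -0.032914-0.182529i
d^3_{-1,2}: k∈[3..4] ⇒ +0.443179 -0.799090 = -0.355912;  D = -0.303612-0.185722i
d^3_{0,2}: k∈[2..3] ⇒ +0.202109 -0.728841 = -0.526732;  D = +0.504067-0.152851i
d^3_{1,2}: k∈[1..2] ⇒ +0.061447 -0.443179 = -0.381731;  D = -0.160161+0.346507i
d^3_{2,2}: k∈[0..1] ⇒ +0.010232 -0.184500 = -0.174267;  D = -0.069535-0.159793i
d^3_{3,2}: single k=0 term ⇒ -0.047597;  D = +0.045226+0.014834i
Y_3^{m'}(θ=0.41,φ=5.8209) and Σ D·Y over m':
  (-0.3819+0.4871i)·(+0.0048+0.0260i)  (-0.0329-0.1825i)·(+0.0897+0.1189i)  (-0.3036-0.1857i)·(+0.3696+0.1842i)  (+0.5041-0.1529i)·(+0.4126+0.0000i)  (-0.1602+0.3465i)·(-0.3696+0.1842i)  (-0.0695-0.1598i)·(+0.0897-0.1189i)  (+0.0452+0.0148i)·(-0.0048+0.0260i)
Y_3^2(R⁻¹ n̂) = +0.103757-0.378004i

Re=0.1038 Im=-0.3780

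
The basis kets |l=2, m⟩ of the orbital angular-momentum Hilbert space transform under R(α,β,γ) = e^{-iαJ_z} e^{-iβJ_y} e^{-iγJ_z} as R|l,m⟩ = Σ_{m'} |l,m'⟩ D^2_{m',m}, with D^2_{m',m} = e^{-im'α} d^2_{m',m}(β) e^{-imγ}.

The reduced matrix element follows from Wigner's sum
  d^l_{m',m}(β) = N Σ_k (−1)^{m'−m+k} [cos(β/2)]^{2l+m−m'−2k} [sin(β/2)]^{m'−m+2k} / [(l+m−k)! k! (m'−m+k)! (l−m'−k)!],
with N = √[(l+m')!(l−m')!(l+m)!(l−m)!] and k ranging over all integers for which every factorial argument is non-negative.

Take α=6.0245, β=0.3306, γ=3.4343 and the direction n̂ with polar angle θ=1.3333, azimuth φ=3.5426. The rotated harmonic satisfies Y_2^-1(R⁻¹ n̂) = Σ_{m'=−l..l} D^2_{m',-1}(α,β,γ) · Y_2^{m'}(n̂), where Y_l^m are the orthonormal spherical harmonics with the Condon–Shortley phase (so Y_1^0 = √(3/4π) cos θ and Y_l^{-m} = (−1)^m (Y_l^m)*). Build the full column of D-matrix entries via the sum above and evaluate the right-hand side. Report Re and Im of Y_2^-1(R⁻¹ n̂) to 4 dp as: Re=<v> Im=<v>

Need the full column D^2_{m',-1} for m'=−2..2 at α=6.0245, β=0.3306, γ=3.4343.
cos(β/2)=0.986369, sin(β/2)=0.164548
d^2_{-2,-1}: single k=1 term ⇒ +0.315821;  D = -0.307885+0.070358i
d^2_{-1,-1}: k∈[0..1] ⇒ +0.946581 -0.079029 = +0.867552;  D = -0.867050-0.029510i
d^2_{0,-1}: k∈[0..1] ⇒ -0.386801 +0.010765 = -0.376036;  D = +0.360042+0.108504i
d^2_{1,-1}: k∈[0..1] ⇒ +0.079029 -0.000733 = +0.078296;  D = -0.066692-0.041017i
d^2_{2,-1}: single k=0 term ⇒ -0.008789;  D = +0.006060+0.006366i
Y_2^{m'}(θ=1.3333,φ=3.5426) and Σ D·Y over m':
  (-0.3079+0.0704i)·(+0.2537-0.2623i)  (-0.8670-0.0295i)·(-0.1626+0.0690i)  (+0.3600+0.1085i)·(-0.2630+0.0000i)  (-0.0667-0.0410i)·(+0.1626+0.0690i)  (+0.0061+0.0064i)·(+0.2537+0.2623i)
Y_2^-1(R⁻¹ n̂) = -0.019452+0.007005i

Re=-0.0195 Im=0.0070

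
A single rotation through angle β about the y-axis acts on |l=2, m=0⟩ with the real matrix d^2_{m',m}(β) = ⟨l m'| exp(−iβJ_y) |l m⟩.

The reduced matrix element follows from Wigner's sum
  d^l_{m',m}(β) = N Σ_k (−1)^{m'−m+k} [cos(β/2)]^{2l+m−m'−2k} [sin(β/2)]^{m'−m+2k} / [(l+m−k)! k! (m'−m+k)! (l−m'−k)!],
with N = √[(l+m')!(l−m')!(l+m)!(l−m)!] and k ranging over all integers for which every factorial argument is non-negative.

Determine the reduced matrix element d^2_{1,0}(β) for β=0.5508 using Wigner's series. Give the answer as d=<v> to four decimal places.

d=-0.5462

d^2_{1,0}(β=0.5508) via Wigner's sum:
c=cos(0.5508/2)=0.962317, s=sin(0.5508/2)=0.271932; N=√[6·1·2·2]=4.898979
The bounds max(0,m−m')=0 and min(l+m,l−m')=1 give 2 terms
  k=0: (−1)^1·4.8990/(2)·0.9623^3·0.2719^1 = -0.593594
  k=1: (−1)^2·4.8990/(2)·0.9623^1·0.2719^3 = +0.047400
d^2_{1,0}(0.5508) = -0.593594 +0.047400 = -0.546195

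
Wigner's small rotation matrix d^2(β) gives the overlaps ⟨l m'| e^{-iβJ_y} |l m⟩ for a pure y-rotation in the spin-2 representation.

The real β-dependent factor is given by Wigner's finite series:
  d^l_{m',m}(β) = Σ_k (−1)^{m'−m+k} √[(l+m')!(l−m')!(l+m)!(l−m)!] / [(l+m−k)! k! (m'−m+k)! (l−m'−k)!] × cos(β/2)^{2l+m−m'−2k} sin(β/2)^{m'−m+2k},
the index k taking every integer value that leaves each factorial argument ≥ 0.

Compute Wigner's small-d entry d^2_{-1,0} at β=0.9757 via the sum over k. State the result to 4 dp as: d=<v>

d=0.5686

d^2_{-1,0}(β=0.9757) via Wigner's sum:
Half-angle: c=0.883343, s=0.468728. N=√(1·6·2·2)=4.898979
k∈{1,2} keeps every argument non-negative
  k=1: (−1)^0·4.8990/(2)·0.8833^3·0.4687^1 = +0.791378
  k=2: (−1)^1·4.8990/(2)·0.8833^1·0.4687^3 = -0.222827
d^2_{-1,0}(0.9757) = +0.791378 -0.222827 = +0.568551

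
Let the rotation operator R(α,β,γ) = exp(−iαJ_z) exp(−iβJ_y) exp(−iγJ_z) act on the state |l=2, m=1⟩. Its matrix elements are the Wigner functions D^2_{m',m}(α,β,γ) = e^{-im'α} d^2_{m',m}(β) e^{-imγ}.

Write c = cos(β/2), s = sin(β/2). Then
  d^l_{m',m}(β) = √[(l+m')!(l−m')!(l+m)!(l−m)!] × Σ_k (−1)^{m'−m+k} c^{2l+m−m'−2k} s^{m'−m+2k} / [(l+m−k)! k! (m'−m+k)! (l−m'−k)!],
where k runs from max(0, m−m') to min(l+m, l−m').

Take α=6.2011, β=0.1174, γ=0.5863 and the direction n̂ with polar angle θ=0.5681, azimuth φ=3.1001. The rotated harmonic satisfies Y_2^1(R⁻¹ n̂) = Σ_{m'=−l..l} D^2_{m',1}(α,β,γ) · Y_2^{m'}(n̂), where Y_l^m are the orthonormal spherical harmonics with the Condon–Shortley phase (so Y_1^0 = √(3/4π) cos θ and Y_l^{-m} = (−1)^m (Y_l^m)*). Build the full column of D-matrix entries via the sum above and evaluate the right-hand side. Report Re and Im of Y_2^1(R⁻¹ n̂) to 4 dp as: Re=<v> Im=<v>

Re=0.3224 Im=-0.1985

Need the full column D^2_{m',1} for m'=−2..2 at α=6.2011, β=0.1174, γ=0.5863.
cos(β/2)=0.998278, sin(β/2)=0.058666
d^2_{-2,1}: single k=3 term ⇒ +0.000403;  D = +0.000295-0.000275i
d^2_{-1,1}: k∈[2..3] ⇒ +0.010290 -0.000012 = +0.010278;  D = +0.008066-0.006369i
d^2_{0,1}: k∈[1..2] ⇒ +0.142961 -0.000494 = +0.142468;  D = +0.118675-0.078825i
d^2_{1,1}: k∈[0..1] ⇒ +0.993128 -0.010290 = +0.982839;  D = +0.860529-0.474829i
d^2_{2,1}: single k=0 term ⇒ -0.116727;  D = -0.106481+0.047824i
Y_2^{m'}(θ=0.5681,φ=3.1001) and Σ D·Y over m':
  (+0.0003-0.0003i)·(+0.1114+0.0093i)  (+0.0081-0.0064i)·(-0.3501-0.0145i)  (+0.1187-0.0788i)·(+0.3569+0.0000i)  (+0.8605-0.4748i)·(+0.3501-0.0145i)  (-0.1065+0.0478i)·(+0.1114-0.0093i)
Y_2^1(R⁻¹ n̂) = +0.322390-0.198458i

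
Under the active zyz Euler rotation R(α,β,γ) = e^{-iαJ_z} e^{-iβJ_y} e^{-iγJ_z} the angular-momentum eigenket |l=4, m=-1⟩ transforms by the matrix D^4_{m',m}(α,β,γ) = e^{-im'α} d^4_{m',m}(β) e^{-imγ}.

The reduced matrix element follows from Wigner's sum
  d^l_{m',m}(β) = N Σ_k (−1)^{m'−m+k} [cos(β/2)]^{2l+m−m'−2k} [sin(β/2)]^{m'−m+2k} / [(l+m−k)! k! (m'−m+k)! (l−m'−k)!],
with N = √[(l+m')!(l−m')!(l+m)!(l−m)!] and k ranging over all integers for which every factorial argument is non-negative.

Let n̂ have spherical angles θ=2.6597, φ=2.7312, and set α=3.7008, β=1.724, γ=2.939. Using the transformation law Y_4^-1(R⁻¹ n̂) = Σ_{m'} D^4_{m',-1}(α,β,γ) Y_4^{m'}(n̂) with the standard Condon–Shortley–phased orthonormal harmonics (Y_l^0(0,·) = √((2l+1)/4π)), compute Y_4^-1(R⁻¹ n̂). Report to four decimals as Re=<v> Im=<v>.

Re=0.3194 Im=0.0735

Need the full column D^4_{m',-1} for m'=−4..4 at α=3.7008, β=1.724, γ=2.939.
cos(β/2)=0.650920, sin(β/2)=0.759146
d^4_{-4,-1}: single k=3 term ⇒ +0.382569;  D = +0.171019-0.342215i
d^4_{-3,-1}: k∈[2..3] ⇒ +0.347927 -0.788736 = -0.440809;  D = -0.042150-0.438789i
d^4_{-2,-1}: k∈[1..3] ⇒ +0.159462 -1.084480 +0.983388 = +0.058370;  D = -0.035555-0.046291i
d^4_{-1,-1}: k∈[0..3] ⇒ +0.032227 -0.657521 +1.788686 -0.810975 = +0.352417;  D = +0.330245+0.123030i
d^4_{0,-1}: k∈[0..3] ⇒ -0.168088 +1.371771 -1.865848 +0.422980 = -0.239185;  D = +0.234293-0.048126i
d^4_{1,-1}: k∈[0..3] ⇒ +0.438347 -1.788686 +1.216462 -0.110307 = -0.244183;  D = -0.176690+0.168541i
d^4_{2,-1}: k∈[0..2] ⇒ -0.722987 +1.475083 -0.401274 = +0.350822;  D = -0.086723+0.339934i
d^4_{3,-1}: k∈[0..1] ⇒ +0.788736 -0.643691 = +0.145045;  D = -0.044167-0.138157i
d^4_{4,-1}: single k=0 term ⇒ -0.520360;  D = -0.397265-0.336088i
Y_4^{m'}(θ=2.6597,φ=2.7312) and Σ D·Y over m':
  (+0.1710-0.3422i)·(-0.0014+0.0204i)  (-0.0422-0.4388i)·(+0.0368+0.1041i)  (-0.0356-0.0463i)·(+0.2202+0.2364i)  (+0.3302+0.1230i)·(+0.4448+0.1935i)  (+0.2343-0.0481i)·(+0.1082+0.0000i)  (-0.1767+0.1685i)·(-0.4448+0.1935i)  (-0.0867+0.3399i)·(+0.2202-0.2364i)  (-0.0442-0.1382i)·(-0.0368+0.1041i)  (-0.3973-0.3361i)·(-0.0014-0.0204i)
Y_4^-1(R⁻¹ n̂) = +0.319355+0.073539i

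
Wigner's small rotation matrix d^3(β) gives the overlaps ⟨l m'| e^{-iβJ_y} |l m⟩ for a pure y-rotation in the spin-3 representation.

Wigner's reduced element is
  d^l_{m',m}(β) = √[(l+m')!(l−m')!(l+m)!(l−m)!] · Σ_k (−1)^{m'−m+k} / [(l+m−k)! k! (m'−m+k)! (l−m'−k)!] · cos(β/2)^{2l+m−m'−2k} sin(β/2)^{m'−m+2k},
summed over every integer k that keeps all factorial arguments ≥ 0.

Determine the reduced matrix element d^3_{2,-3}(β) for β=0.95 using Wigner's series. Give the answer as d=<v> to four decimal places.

d=-0.0436

d^3_{2,-3}(β=0.95) via Wigner's sum:
c=cos(0.95/2)=0.889293, s=sin(0.95/2)=0.457338; N=√[120·1·1·720]=293.938769
The bounds max(0,m−m')=0 and min(l+m,l−m')=0 give 1 term
  k=0: (−1)^5·293.9388/(120)·0.8893^1·0.4573^5 = -0.043582
d^3_{2,-3}(0.95) = -0.043582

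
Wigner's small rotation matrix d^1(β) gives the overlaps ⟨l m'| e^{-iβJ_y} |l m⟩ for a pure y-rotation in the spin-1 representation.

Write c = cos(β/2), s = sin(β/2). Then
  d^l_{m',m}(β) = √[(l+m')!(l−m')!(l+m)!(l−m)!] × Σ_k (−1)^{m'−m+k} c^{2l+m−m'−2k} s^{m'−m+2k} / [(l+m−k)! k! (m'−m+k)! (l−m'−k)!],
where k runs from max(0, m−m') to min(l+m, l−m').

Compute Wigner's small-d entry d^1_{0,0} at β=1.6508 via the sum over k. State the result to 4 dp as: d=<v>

d=-0.0799

d^1_{0,0}(β=1.6508) via Wigner's sum:
c=cos(1.6508/2)=0.678263, s=sin(1.6508/2)=0.734819; N=√[1·1·1·1]=1.000000
k∈{0,1} keeps every argument non-negative
  k=0: (−1)^0·1.0000/(1)·0.6783^2·0.7348^0 = +0.460041
  k=1: (−1)^1·1.0000/(1)·0.6783^0·0.7348^2 = -0.539959
d^1_{0,0}(1.6508) = +0.460041 -0.539959 = -0.079918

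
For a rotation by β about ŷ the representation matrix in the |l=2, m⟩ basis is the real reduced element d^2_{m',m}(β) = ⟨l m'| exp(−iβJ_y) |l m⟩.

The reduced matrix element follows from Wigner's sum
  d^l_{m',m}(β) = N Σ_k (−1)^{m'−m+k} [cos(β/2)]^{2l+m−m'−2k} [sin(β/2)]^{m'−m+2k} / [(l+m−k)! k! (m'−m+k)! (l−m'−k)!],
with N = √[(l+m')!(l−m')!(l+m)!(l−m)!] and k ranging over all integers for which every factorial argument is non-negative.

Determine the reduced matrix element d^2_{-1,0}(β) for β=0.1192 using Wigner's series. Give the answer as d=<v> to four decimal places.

d^2_{-1,0}(β=0.1192) via Wigner's sum:
With c≡cos(β/2)=0.998224 and s≡sin(β/2)=0.059565, N=[1·6·2·2]^{1/2}=4.898979
The bounds max(0,m−m')=1 and min(l+m,l−m')=2 give 2 terms
  k=1: (−1)^0·4.8990/(2)·0.9982^3·0.0596^1 = +0.145127
  k=2: (−1)^1·4.8990/(2)·0.9982^1·0.0596^3 = -0.000517
d^2_{-1,0}(0.1192) = +0.145127 -0.000517 = +0.144611

d=0.1446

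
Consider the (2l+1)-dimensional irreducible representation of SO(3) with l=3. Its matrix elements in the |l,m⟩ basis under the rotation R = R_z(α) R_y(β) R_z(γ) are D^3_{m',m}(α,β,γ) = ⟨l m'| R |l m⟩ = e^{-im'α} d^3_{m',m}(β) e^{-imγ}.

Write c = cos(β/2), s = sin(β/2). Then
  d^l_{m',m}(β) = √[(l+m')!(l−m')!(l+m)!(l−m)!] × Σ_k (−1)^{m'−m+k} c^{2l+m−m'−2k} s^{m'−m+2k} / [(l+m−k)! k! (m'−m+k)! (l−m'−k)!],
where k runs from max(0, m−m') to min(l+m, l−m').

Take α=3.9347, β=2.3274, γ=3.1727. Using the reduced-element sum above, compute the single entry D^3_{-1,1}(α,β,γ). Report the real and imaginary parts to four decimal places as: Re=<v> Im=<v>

D^3_{-1,1}(3.9347,2.3274,3.1727) = e^{-i·-1·3.9347}·d^3_{-1,1}(2.3274)·e^{-i·1·3.1727}. Compute d first:
Half-angle: c=0.395945, s=0.918274. N=√(2·24·24·2)=48.000000
The bounds max(0,m−m')=2 and min(l+m,l−m')=4 give 3 terms
  k=2: (−1)^0·48.0000/(8)·0.3959^4·0.9183^2 = +0.124347
  k=3: (−1)^1·48.0000/(6)·0.3959^2·0.9183^4 = -0.891762
  k=4: (−1)^2·48.0000/(48)·0.3959^0·0.9183^6 = +0.599563
d^3_{-1,1}(2.3274) = +0.124347 -0.891762 +0.599563 = -0.167852
Phases: e^{-i·(-1)·3.9347}=-0.701635-0.712537i, e^{-i·(1)·3.1727}=-0.999516+0.031102i ⇒ D=-0.121434-0.115880i

Re=-0.1214 Im=-0.1159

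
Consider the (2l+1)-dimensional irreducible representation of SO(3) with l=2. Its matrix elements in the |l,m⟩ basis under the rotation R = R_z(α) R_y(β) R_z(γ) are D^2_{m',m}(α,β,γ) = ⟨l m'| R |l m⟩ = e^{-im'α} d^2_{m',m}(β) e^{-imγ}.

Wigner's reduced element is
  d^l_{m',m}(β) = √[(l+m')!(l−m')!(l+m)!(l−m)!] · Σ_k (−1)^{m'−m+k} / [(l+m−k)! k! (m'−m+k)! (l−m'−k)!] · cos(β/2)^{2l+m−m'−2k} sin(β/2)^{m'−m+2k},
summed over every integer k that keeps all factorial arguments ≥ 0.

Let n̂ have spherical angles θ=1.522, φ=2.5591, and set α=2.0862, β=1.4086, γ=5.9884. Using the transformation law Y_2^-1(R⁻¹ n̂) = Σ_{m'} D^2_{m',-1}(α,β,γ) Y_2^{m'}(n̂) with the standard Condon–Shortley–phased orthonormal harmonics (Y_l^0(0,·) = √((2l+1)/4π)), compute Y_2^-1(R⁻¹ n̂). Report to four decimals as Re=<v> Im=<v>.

Need the full column D^2_{m',-1} for m'=−2..2 at α=2.0862, β=1.4086, γ=5.9884.
cos(β/2)=0.762065, sin(β/2)=0.647501
d^2_{-2,-1}: single k=1 term ⇒ +0.573121;  D = -0.424766-0.384762i
d^2_{-1,-1}: k∈[0..1] ⇒ +0.337262 -0.730442 = -0.393179;  D = +0.086041-0.383649i
d^2_{0,-1}: k∈[0..1] ⇒ -0.701927 +0.506743 = -0.195183;  D = -0.186764+0.056707i
d^2_{1,-1}: k∈[0..1] ⇒ +0.730442 -0.175776 = +0.554665;  D = -0.401809-0.382365i
d^2_{2,-1}: single k=0 term ⇒ -0.413754;  D = +0.100440-0.401378i
Y_2^{m'}(θ=1.522,φ=2.5591) and Σ D·Y over m':
  (-0.4248-0.3848i)·(+0.1521+0.3541i)  (+0.0860-0.3836i)·(-0.0314-0.0207i)  (-0.1868+0.0567i)·(-0.3131+0.0000i)  (-0.4018-0.3824i)·(+0.0314-0.0207i)  (+0.1004-0.4014i)·(+0.1521-0.3541i)
Y_2^-1(R⁻¹ n̂) = -0.027931-0.316723i

Re=-0.0279 Im=-0.3167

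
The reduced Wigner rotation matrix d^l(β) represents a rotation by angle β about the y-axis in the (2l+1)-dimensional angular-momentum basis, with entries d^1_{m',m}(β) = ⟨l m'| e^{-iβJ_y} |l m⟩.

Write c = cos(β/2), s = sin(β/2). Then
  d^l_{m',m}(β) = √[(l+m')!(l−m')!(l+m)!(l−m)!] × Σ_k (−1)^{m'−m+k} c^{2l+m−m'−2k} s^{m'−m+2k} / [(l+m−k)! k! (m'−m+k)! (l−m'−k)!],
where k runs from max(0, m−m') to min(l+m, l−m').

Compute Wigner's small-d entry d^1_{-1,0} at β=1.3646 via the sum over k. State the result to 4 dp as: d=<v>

d^1_{-1,0}(β=1.3646) via Wigner's sum:
c=cos(1.3646/2)=0.776124, s=sin(1.3646/2)=0.630580; N=√[1·2·1·1]=1.414214
k∈{1} keeps every argument non-negative
  k=1: (−1)^0·1.4142/(1)·0.7761^1·0.6306^1 = +0.692128
d^1_{-1,0}(1.3646) = +0.692128

d=0.6921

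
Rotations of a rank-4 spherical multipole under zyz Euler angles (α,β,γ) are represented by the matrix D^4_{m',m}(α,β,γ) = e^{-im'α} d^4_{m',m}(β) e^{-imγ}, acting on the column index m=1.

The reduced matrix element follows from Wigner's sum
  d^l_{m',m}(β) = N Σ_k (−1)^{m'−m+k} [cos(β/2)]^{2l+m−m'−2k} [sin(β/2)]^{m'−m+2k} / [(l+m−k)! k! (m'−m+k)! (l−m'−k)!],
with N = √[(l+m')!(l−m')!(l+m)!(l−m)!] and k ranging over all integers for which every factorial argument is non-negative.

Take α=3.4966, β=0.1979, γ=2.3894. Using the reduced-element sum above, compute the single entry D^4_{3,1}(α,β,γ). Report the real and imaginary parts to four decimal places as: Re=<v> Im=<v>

First d^4_{3,1}(β=0.1979), then the phase factors e^{-i(3)α} and e^{-i(1)γ}:
With c≡cos(β/2)=0.995108 and s≡sin(β/2)=0.098789, N=[5040·1·120·6]^{1/2}=1904.940944
k∈{0,1} keeps every argument non-negative
  k=0: (−1)^2·1904.9409/(240)·0.9951^6·0.0988^2 = +0.075215
  k=1: (−1)^3·1904.9409/(144)·0.9951^4·0.0988^4 = -0.001235
d^4_{3,1}(0.1979) = +0.075215 -0.001235 = +0.073980
D = (-0.484485+0.874800i)·(+0.073980)·(-0.730193-0.683241i) = +0.070389-0.022767i

Re=0.0704 Im=-0.0228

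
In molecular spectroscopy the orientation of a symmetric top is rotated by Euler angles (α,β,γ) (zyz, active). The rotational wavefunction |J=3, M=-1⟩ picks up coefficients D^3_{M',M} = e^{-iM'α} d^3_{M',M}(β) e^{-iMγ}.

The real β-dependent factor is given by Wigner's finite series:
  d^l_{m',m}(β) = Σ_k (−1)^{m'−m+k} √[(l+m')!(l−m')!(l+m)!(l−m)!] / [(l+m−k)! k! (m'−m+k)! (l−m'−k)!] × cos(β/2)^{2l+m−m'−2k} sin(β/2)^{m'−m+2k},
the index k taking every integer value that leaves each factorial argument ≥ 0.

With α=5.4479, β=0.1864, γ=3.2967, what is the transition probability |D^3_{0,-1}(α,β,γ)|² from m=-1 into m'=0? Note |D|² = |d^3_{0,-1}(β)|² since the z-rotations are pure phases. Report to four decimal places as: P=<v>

P=0.0944

Split into d^3_{0,-1}(β=0.1864) × two z-phases.
c=cos(0.1864/2)=0.995660, s=sin(0.1864/2)=0.093065; N=√[6·6·2·24]=41.569219
Admissible k: 0..2 (factorial args all ≥0)
  k=0: (−1)^1·41.5692/(12)·0.9957^5·0.0931^1 = -0.315452
  k=1: (−1)^2·41.5692/(4)·0.9957^3·0.0931^3 = +0.008268
  k=2: (−1)^3·41.5692/(12)·0.9957^1·0.0931^5 = -0.000024
d^3_{0,-1}(0.1864) = -0.315452 +0.008268 -0.000024 = -0.307208
|D^3_{0,-1}|² = |d^3_{0,-1}(β)|² = (-0.307208)² = 0.094377 (the z-rotation phases have unit modulus)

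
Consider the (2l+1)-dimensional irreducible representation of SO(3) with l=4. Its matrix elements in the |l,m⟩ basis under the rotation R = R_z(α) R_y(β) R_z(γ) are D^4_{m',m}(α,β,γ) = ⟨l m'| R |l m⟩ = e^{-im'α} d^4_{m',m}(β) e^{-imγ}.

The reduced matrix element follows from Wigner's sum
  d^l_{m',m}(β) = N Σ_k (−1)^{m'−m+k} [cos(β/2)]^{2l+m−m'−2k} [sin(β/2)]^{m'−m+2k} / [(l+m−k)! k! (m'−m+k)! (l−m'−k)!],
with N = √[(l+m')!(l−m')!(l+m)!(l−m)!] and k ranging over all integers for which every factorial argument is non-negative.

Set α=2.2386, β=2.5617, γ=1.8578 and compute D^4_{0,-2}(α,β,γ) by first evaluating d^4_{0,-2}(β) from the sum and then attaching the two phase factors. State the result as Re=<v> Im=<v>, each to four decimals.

Re=-0.3885 Im=-0.2512

First d^4_{0,-2}(β=2.5617), then the phase factors e^{-i(0)α} and e^{-i(-2)γ}:
With c≡cos(β/2)=0.285901 and s≡sin(β/2)=0.958259, N=[24·24·2·720]^{1/2}=910.735966
k: max(0,(-2)−(0))=0 … min(4+(-2),4−(0))=2
  k=0: (−1)^2·910.7360/(96)·0.2859^6·0.9583^2 = +0.004758
  k=1: (−1)^3·910.7360/(36)·0.2859^4·0.9583^4 = -0.142523
  k=2: (−1)^4·910.7360/(96)·0.2859^2·0.9583^6 = +0.600413
d^4_{0,-2}(2.5617) = +0.004758 -0.142523 +0.600413 = +0.462648
D = (+1.000000+0.000000i)·(+0.462648)·(-0.839732-0.543001i) = -0.388500-0.251219i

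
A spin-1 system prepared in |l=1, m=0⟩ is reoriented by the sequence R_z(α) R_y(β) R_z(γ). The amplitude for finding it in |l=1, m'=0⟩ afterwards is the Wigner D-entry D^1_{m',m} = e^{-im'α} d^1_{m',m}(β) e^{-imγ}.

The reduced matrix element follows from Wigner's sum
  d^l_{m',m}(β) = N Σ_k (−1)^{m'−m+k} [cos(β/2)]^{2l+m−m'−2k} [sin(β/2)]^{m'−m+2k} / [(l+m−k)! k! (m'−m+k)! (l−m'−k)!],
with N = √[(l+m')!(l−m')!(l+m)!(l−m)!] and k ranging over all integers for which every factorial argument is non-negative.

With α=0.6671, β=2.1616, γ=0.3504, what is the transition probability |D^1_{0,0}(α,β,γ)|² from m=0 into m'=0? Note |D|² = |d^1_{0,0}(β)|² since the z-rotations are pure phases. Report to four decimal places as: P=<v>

P=0.3103

Split into d^1_{0,0}(β=2.1616) × two z-phases.
Half-angle: c=0.470623, s=0.882335. N=√(1·1·1·1)=1.000000
k: max(0,(0)−(0))=0 … min(1+(0),1−(0))=1
  k=0: (−1)^0·1.0000/(1)·0.4706^2·0.8823^0 = +0.221486
  k=1: (−1)^1·1.0000/(1)·0.4706^0·0.8823^2 = -0.778514
d^1_{0,0}(2.1616) = +0.221486 -0.778514 = -0.557029
|D^1_{0,0}|² = |d^1_{0,0}(β)|² = (-0.557029)² = 0.310281 (the z-rotation phases have unit modulus)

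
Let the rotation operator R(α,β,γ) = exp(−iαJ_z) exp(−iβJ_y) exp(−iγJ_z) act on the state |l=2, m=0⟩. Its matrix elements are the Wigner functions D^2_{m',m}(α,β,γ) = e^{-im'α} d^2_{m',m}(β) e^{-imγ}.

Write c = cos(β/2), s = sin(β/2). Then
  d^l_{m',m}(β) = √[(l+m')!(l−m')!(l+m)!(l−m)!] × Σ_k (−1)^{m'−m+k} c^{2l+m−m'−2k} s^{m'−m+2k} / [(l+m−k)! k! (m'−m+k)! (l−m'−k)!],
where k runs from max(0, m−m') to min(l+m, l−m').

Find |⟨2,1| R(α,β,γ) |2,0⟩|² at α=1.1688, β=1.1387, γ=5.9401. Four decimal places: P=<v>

P=0.2169

Split into d^2_{1,0}(β=1.1387) × two z-phases.
Half-angle: c=0.842252, s=0.539085. N=√(6·1·2·2)=4.898979
Admissible k: 0..1 (factorial args all ≥0)
  k=0: (−1)^1·4.8990/(2)·0.8423^3·0.5391^1 = -0.788966
  k=1: (−1)^2·4.8990/(2)·0.8423^1·0.5391^3 = +0.323213
d^2_{1,0}(1.1387) = -0.788966 +0.323213 = -0.465753
|D^2_{1,0}|² = |d^2_{1,0}(β)|² = (-0.465753)² = 0.216926 (the z-rotation phases have unit modulus)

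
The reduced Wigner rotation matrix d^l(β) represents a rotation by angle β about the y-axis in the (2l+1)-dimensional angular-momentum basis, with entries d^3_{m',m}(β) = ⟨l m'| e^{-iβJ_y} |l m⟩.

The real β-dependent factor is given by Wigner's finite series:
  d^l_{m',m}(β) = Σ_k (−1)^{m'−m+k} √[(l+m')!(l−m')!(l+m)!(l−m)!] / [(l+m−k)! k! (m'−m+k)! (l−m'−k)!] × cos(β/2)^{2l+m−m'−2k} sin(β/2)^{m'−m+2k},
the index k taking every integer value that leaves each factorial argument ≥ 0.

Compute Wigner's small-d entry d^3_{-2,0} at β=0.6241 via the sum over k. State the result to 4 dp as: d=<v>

d=0.3795

d^3_{-2,0}(β=0.6241) via Wigner's sum:
Half-angle: c=0.951706, s=0.307010. N=√(1·120·6·6)=65.726707
The bounds max(0,m−m')=2 and min(l+m,l−m')=3 give 2 terms
  k=2: (−1)^0·65.7267/(12)·0.9517^4·0.3070^2 = +0.423524
  k=3: (−1)^1·65.7267/(12)·0.9517^2·0.3070^4 = -0.044074
d^3_{-2,0}(0.6241) = +0.423524 -0.044074 = +0.379450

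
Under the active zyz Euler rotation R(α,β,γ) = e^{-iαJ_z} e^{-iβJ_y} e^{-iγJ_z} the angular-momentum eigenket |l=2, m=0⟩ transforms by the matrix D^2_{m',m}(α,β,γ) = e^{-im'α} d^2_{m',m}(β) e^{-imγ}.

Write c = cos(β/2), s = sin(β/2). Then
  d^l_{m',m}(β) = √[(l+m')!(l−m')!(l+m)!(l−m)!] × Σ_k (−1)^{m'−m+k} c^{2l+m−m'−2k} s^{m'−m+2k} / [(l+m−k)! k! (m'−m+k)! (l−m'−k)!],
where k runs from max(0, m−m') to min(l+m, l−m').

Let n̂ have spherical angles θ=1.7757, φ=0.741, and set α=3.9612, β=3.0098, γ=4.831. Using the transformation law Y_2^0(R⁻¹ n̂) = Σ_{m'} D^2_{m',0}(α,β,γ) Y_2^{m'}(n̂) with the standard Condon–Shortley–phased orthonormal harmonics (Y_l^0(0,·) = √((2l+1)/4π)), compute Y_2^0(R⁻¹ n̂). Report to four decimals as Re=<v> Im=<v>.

Need the full column D^2_{m',0} for m'=−2..2 at α=3.9612, β=3.0098, γ=4.831.
cos(β/2)=0.065849, sin(β/2)=0.997830
d^2_{-2,0}: single k=2 term ⇒ +0.010575;  D = -0.000723+0.010550i
d^2_{-1,0}: k∈[1..2] ⇒ +0.000698 -0.160248 = -0.159550;  D = +0.108894+0.116611i
d^2_{0,0}: k∈[0..2] ⇒ +0.000019 -0.017269 +0.991347 = +0.974097;  D = +0.974097+0.000000i
d^2_{1,0}: k∈[0..1] ⇒ -0.000698 +0.160248 = +0.159550;  D = -0.108894+0.116611i
d^2_{2,0}: single k=0 term ⇒ +0.010575;  D = -0.000723-0.010550i
Y_2^{m'}(θ=1.7757,φ=0.741) and Σ D·Y over m':
  (-0.0007+0.0106i)·(+0.0328-0.3688i)  (+0.1089+0.1166i)·(-0.1135+0.1039i)  (+0.9741+0.0000i)·(-0.2762+0.0000i)  (-0.1089+0.1166i)·(+0.1135+0.1039i)  (-0.0007-0.0106i)·(+0.0328+0.3688i)
Y_2^0(R⁻¹ n̂) = -0.310288+0.000000i

Re=-0.3103 Im=0.0000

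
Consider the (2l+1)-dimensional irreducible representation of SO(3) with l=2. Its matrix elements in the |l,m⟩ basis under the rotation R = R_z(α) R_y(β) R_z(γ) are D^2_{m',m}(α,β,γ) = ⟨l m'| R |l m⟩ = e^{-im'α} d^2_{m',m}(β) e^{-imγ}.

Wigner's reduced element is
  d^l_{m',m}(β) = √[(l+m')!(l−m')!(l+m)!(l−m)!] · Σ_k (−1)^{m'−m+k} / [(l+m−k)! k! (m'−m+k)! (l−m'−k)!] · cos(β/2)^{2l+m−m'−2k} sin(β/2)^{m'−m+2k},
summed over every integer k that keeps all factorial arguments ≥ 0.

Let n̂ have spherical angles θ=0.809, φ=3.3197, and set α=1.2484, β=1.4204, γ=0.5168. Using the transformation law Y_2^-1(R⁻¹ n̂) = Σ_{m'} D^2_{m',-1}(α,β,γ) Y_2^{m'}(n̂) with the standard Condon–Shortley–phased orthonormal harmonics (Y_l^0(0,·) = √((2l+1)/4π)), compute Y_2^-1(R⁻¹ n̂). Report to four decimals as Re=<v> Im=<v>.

Re=0.0602 Im=0.1695

Need the full column D^2_{m',-1} for m'=−2..2 at α=1.2484, β=1.4204, γ=0.5168.
cos(β/2)=0.758231, sin(β/2)=0.651985
d^2_{-2,-1}: single k=1 term ⇒ +0.568425;  D = -0.563776+0.072556i
d^2_{-1,-1}: k∈[0..1] ⇒ +0.330527 -0.733163 = -0.402636;  D = +0.077782-0.395052i
d^2_{0,-1}: k∈[0..1] ⇒ -0.696176 +0.514744 = -0.181432;  D = -0.157738-0.089646i
d^2_{1,-1}: k∈[0..1] ⇒ +0.733163 -0.180697 = +0.552466;  D = +0.411093-0.369081i
d^2_{2,-1}: single k=0 term ⇒ -0.420287;  D = +0.167223+0.385587i
Y_2^{m'}(θ=0.809,φ=3.3197) and Σ D·Y over m':
  (-0.5638+0.0726i)·(+0.1896-0.0705i)  (+0.0778-0.3951i)·(-0.3797+0.0684i)  (-0.1577-0.0896i)·(+0.1354+0.0000i)  (+0.4111-0.3691i)·(+0.3797+0.0684i)  (+0.1672+0.3856i)·(+0.1896+0.0705i)
Y_2^-1(R⁻¹ n̂) = +0.060207+0.169546i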